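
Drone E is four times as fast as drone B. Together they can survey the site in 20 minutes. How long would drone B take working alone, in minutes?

100 minutes

Let drone B's rate be r; then drone E's rate is 4r, so together (4 + 1)r = 5r = 1/20.
Thus r = 1/100 per minute.
Drone B alone: 100 minutes; drone E alone: 25 minutes.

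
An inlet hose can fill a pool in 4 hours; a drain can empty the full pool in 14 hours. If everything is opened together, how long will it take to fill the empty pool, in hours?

28/5 hours

Net rate = 1/4 − 1/14 = (7 − 2)/28 = 5/28 per hour.
Filling time = 1 ÷ (5/28) = 28/5 hours.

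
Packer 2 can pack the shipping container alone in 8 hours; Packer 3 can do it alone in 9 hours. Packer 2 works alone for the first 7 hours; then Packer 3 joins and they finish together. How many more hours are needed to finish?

9/17 hours

In 7 hours Packer 2 does 7/8 of the job, leaving 1/8.
Packer 2 and Packer 3 together work at 17/72 per hour, so finishing takes 1/8 ÷ 17/72 = 9/17 hours.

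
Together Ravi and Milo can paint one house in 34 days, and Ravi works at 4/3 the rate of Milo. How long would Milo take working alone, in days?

Let Milo's rate be r; then Ravi's rate is (4/3)r, so together (4/3 + 1)r = (7/3)r = 1/34.
Thus r = 3/238 per day.
Milo alone: 238/3 days; Ravi alone: 119/2 days.

238/3 days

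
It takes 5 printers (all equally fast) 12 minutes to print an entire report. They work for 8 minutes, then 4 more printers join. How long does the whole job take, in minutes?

92/9 minutes

One printer does 1/60 of the job per minute.
After 8 minutes with 5 printers, 2/3 is done (1/3 left).
With 9 printers the rate is 9/60 = 3/20, so the rest takes 1/3 ÷ 3/20 = 20/9 minutes.
Total = 8 + 20/9 = 92/9 minutes.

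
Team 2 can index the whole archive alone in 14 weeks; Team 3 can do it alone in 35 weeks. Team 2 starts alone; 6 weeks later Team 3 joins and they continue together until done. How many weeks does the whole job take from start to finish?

82/7 weeks

In 6 weeks Team 2 does 6/14 = 3/7 of the job, leaving 4/7.
Team 2 and Team 3 together work at 1/10 per week, so finishing takes 4/7 ÷ 1/10 = 40/7 weeks.
Total time = 6 + 40/7 = 82/7 weeks.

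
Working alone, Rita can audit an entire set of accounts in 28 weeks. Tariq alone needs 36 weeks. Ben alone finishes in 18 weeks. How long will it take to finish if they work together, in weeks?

Combined rate: 1/28 + 1/36 + 1/18 = (9 + 7 + 14)/252 = 30/252 = 5/42 per week.
Time = 1 ÷ (5/42) = 42/5 weeks.

42/5 weeks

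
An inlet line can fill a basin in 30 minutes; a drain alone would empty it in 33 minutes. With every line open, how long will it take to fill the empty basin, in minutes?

Net rate = 1/30 − 1/33 = (11 − 10)/330 = 1/330 per minute.
Filling time = 1 ÷ (1/330) = 330 minutes.

330 minutes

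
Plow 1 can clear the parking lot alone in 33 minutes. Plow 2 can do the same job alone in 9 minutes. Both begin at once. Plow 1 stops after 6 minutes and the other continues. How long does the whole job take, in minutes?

81/11 minutes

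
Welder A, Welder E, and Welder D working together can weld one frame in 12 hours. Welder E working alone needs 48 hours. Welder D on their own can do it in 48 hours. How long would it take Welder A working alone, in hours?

Combined rate is 1/12 per hour.
Known contribution: 1/48 + 1/48 = (1 + 1)/48 = 2/48 = 1/24 per hour.
So Welder A's rate is 1/12 − 1/24 = 1/24, meaning 24 hours alone.

24 hours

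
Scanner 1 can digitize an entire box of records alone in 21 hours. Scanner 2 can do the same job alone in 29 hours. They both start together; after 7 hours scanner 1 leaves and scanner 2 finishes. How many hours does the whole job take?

58/3 hours

In the first 7 hours the combined rate is 50/609, so 50/87 of the job is done, leaving 37/87.
After scanner 1 leaves the rate is 1/29 per hour; the remaining 37/87 takes 37/3 hours.
Total = 7 + 37/3 = 58/3 hours.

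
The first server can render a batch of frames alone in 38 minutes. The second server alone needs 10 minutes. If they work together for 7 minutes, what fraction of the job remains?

11/95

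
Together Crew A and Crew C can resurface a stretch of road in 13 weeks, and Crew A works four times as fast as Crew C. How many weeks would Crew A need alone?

65/4 weeks

Let Crew C's rate be r; then Crew A's rate is 4r, so together (4 + 1)r = 5r = 1/13.
Thus r = 1/65 per week.
Crew C alone: 65 weeks; Crew A alone: 65/4 weeks.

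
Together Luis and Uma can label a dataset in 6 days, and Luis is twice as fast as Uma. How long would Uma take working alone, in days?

Let Uma's rate be r; then Luis's rate is 2r, so together (2 + 1)r = 3r = 1/6.
Thus r = 1/18 per day.
Uma alone: 18 days; Luis alone: 9 days.

18 days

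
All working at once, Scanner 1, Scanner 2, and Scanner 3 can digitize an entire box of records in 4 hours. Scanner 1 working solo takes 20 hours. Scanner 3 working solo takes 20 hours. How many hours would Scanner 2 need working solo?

20/3 hours

Combined rate is 1/4 per hour.
Known contribution: 1/20 + 1/20 = (1 + 1)/20 = 2/20 = 1/10 per hour.
So Scanner 2's rate is 1/4 − 1/10 = 3/20, meaning 20/3 hours alone.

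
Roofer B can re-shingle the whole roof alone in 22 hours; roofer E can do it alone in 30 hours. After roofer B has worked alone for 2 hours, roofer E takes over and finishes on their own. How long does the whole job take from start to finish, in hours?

322/11 hours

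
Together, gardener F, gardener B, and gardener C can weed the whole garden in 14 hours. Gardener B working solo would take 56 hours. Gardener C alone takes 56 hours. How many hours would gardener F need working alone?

28 hours

Combined rate is 1/14 per hour.
Known contribution: 1/56 + 1/56 = (1 + 1)/56 = 2/56 = 1/28 per hour.
So gardener F's rate is 1/14 − 1/28 = 1/28, meaning 28 hours alone.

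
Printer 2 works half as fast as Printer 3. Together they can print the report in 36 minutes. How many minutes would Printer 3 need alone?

54 minutes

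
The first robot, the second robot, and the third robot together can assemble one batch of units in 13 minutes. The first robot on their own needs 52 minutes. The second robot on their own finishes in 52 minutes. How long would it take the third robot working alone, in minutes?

26 minutes

Combined rate is 1/13 per minute.
Known contribution: 1/52 + 1/52 = (1 + 1)/52 = 2/52 = 1/26 per minute.
So the third robot's rate is 1/13 − 1/26 = 1/26, meaning 26 minutes alone.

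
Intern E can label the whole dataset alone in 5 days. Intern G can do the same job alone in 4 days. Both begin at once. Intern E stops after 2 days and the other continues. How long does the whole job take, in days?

12/5 days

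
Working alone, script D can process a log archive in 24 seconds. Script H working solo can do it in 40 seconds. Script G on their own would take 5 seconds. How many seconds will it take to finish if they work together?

15/4 seconds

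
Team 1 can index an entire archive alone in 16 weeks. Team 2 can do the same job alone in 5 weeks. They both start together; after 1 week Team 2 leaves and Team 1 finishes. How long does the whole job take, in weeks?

64/5 weeks

In the first 1 week the combined rate is 21/80, so 21/80 of the job is done, leaving 59/80.
After Team 2 leaves the rate is 1/16 per week; the remaining 59/80 takes 59/5 weeks.
Total = 1 + 59/5 = 64/5 weeks.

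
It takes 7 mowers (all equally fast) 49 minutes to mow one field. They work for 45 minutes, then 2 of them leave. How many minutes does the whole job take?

253/5 minutes

One mower does 1/343 of the job per minute.
After 45 minutes with 7 mowers, 45/49 is done (4/49 left).
With 5 mowers the rate is 5/343, so the rest takes 4/49 ÷ 5/343 = 28/5 minutes.
Total = 45 + 28/5 = 253/5 minutes.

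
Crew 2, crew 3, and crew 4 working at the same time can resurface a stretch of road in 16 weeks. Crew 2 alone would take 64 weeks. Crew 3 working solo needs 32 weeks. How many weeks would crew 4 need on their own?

Combined rate is 1/16 per week.
Known contribution: 1/64 + 1/32 = (1 + 2)/64 = 3/64 per week.
So crew 4's rate is 1/16 − 3/64 = 1/64, meaning 64 weeks alone.

64 weeks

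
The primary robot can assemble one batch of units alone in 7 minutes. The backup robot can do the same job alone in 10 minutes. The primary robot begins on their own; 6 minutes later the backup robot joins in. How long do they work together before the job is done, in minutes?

In the first 6 minutes the primary robot alone does 6/7 of the job, leaving 1/7.
Once everyone is working, combined rate: 1/7 + 1/10 = (10 + 7)/70 = 17/70 per minute.
Remaining 1/7 at 17/70 per minute takes 10/17 minutes.

10/17 minutes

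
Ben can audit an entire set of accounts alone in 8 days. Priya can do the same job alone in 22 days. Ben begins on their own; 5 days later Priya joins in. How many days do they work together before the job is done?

In the first 5 days Ben alone does 5/8 of the job, leaving 3/8.
Once everyone is working, combined rate: 1/8 + 1/22 = (11 + 4)/88 = 15/88 per day.
Remaining 3/8 at 15/88 per day takes 11/5 days.

11/5 days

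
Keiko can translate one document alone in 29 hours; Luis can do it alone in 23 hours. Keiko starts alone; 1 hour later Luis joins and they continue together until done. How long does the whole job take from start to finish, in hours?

174/13 hours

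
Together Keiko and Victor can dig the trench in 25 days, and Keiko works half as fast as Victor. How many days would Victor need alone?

75/2 days

Let Victor's rate be r; then Keiko's rate is (1/2)r, so together (1/2 + 1)r = (3/2)r = 1/25.
Thus r = 2/75 per day.
Victor alone: 75/2 days; Keiko alone: 75 days.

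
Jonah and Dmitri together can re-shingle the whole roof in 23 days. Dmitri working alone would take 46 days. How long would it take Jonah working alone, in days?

46 days

Combined rate is 1/23 per day.
Known contribution: 1/46 per day.
So Jonah's rate is 1/23 − 1/46 = 1/46, meaning 46 days alone.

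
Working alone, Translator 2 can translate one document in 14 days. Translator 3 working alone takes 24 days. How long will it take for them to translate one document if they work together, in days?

Combined rate: 1/14 + 1/24 = (12 + 7)/168 = 19/168 per day.
Time = 1 ÷ (19/168) = 168/19 days.

168/19 days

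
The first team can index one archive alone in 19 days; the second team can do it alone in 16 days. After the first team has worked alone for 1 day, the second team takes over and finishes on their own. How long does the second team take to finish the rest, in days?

288/19 days

In 1 day the first team does 1/19 of the job, leaving 18/19.
The second team works at 1/16 per day, so finishing takes 18/19 ÷ 1/16 = 288/19 days.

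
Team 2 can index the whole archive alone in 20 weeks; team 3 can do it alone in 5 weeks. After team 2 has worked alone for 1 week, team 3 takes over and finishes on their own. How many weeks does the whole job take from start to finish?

23/4 weeks

In 1 week team 2 does 1/20 of the job, leaving 19/20.
Team 3 works at 1/5 per week, so finishing takes 19/20 ÷ 1/5 = 19/4 weeks.
Total time = 1 + 19/4 = 23/4 weeks.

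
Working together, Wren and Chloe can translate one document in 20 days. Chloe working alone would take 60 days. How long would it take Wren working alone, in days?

Combined rate is 1/20 per day.
Known contribution: 1/60 per day.
So Wren's rate is 1/20 − 1/60 = 1/30, meaning 30 days alone.

30 days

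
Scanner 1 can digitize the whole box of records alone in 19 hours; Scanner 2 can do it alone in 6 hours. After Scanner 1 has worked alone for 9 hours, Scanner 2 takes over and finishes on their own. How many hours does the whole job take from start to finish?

231/19 hours

In 9 hours Scanner 1 does 9/19 of the job, leaving 10/19.
Scanner 2 works at 1/6 per hour, so finishing takes 10/19 ÷ 1/6 = 60/19 hours.
Total time = 9 + 60/19 = 231/19 hours.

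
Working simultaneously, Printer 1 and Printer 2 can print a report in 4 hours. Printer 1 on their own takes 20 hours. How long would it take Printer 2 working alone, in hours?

5 hours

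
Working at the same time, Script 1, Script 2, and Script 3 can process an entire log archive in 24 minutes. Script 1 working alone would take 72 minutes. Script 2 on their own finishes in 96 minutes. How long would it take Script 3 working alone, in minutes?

288/5 minutes

Combined rate is 1/24 per minute.
Known contribution: 1/72 + 1/96 = (4 + 3)/288 = 7/288 per minute.
So Script 3's rate is 1/24 − 7/288 = 5/288, meaning 288/5 minutes alone.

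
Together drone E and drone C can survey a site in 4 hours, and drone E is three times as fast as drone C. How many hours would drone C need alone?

16 hours

Let drone C's rate be r; then drone E's rate is 3r, so together (3 + 1)r = 4r = 1/4.
Thus r = 1/16 per hour.
Drone C alone: 16 hours; drone E alone: 16/3 hours.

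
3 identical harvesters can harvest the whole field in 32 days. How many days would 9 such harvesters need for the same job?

32/3 days

Total work is 3·32 = 96 harvester-days.
With 9 harvesters: 96/9 = 32/3 days.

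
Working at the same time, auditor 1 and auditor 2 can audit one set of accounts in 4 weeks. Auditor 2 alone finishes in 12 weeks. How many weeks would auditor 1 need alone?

Combined rate is 1/4 per week.
Known contribution: 1/12 per week.
So auditor 1's rate is 1/4 − 1/12 = 1/6, meaning 6 weeks alone.

6 weeks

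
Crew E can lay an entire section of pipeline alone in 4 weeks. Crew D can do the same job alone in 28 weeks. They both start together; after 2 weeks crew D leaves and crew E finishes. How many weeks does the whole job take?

26/7 weeks

In the first 2 weeks the combined rate is 2/7, so 4/7 of the job is done, leaving 3/7.
After crew D leaves the rate is 1/4 per week; the remaining 3/7 takes 12/7 weeks.
Total = 2 + 12/7 = 26/7 weeks.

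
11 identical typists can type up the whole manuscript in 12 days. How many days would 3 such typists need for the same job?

Total work is 11·12 = 132 typist-days.
With 3 typists: 132/3 = 44 days.

44 days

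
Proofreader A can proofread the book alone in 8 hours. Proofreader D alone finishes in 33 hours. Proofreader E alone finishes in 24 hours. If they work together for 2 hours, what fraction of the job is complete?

13/33

Combined rate: 1/8 + 1/33 + 1/24 = (33 + 8 + 11)/264 = 52/264 = 13/66 per hour.
In 2 hours they complete 2·13/66 = 13/33 of the job.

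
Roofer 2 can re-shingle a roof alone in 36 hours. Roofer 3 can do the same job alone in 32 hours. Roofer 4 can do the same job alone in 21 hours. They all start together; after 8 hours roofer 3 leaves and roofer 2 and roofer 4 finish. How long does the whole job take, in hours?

189/19 hours

In the first 8 hours the combined rate is 215/2016, so 215/252 of the job is done, leaving 37/252.
After roofer 3 leaves the rate is 19/252 per hour; the remaining 37/252 takes 37/19 hours.
Total = 8 + 37/19 = 189/19 hours.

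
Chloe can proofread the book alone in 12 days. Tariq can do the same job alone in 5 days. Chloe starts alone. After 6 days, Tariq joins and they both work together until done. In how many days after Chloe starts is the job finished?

In the first 6 days Chloe alone does 6/12 = 1/2 of the job, leaving 1/2.
Once everyone is working, combined rate: 1/12 + 1/5 = (5 + 12)/60 = 17/60 per day.
Remaining 1/2 at 17/60 per day takes 30/17 days.
Total from the start = 6 + 30/17 = 132/17 days.

132/17 days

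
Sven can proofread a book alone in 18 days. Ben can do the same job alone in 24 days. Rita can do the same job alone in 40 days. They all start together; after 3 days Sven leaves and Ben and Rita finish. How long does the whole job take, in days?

25/2 days

In the first 3 days the combined rate is 11/90, so 11/30 of the job is done, leaving 19/30.
After Sven leaves the rate is 1/15 per day; the remaining 19/30 takes 19/2 days.
Total = 3 + 19/2 = 25/2 days.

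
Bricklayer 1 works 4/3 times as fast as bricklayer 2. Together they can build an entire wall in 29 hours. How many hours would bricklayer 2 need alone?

Let bricklayer 2's rate be r; then bricklayer 1's rate is (4/3)r, so together (4/3 + 1)r = (7/3)r = 1/29.
Thus r = 3/203 per hour.
Bricklayer 2 alone: 203/3 hours; bricklayer 1 alone: 203/4 hours.

203/3 hours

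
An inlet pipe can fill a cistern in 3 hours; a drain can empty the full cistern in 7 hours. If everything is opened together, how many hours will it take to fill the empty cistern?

Net rate = 1/3 − 1/7 = (7 − 3)/21 = 4/21 per hour.
Filling time = 1 ÷ (4/21) = 21/4 hours.

21/4 hours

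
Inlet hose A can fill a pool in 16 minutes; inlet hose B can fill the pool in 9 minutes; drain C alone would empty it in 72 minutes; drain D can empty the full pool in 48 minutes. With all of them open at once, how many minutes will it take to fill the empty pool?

36/5 minutes

Net rate = 1/16 + 1/9 − 1/72 − 1/48 = (9 + 16 − 2 − 3)/144 = 20/144 = 5/36 per minute.
Filling time = 1 ÷ (5/36) = 36/5 minutes.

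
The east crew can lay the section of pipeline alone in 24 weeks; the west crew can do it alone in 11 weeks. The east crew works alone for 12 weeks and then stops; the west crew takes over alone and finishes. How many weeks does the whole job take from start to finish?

35/2 weeks

In 12 weeks the east crew does 12/24 = 1/2 of the job, leaving 1/2.
The west crew works at 1/11 per week, so finishing takes 1/2 ÷ 1/11 = 11/2 weeks.
Total time = 12 + 11/2 = 35/2 weeks.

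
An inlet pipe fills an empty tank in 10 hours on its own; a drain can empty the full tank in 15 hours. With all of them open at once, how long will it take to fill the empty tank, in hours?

Net rate = 1/10 − 1/15 = (3 − 2)/30 = 1/30 per hour.
Filling time = 1 ÷ (1/30) = 30 hours.

30 hours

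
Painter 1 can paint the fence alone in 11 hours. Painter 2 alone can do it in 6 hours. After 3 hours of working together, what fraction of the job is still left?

5/22

Combined rate: 1/11 + 1/6 = (6 + 11)/66 = 17/66 per hour.
In 3 hours they complete 3·17/66 = 17/22 of the job.
So 5/22 remains.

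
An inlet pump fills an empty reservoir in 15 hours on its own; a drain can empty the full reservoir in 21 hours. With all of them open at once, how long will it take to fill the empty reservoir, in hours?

105/2 hours

Net rate = 1/15 − 1/21 = (7 − 5)/105 = 2/105 per hour.
Filling time = 1 ÷ (2/105) = 105/2 hours.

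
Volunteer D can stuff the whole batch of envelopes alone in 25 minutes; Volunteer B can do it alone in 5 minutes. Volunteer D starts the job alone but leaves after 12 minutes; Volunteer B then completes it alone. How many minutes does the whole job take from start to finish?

73/5 minutes

In 12 minutes Volunteer D does 12/25 of the job, leaving 13/25.
Volunteer B works at 1/5 per minute, so finishing takes 13/25 ÷ 1/5 = 13/5 minutes.
Total time = 12 + 13/5 = 73/5 minutes.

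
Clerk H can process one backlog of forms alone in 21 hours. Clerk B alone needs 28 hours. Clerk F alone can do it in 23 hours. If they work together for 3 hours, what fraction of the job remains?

57/92

Combined rate: 1/21 + 1/28 + 1/23 = (92 + 69 + 84)/1932 = 245/1932 = 35/276 per hour.
In 3 hours they complete 3·35/276 = 35/92 of the job.
So 57/92 remains.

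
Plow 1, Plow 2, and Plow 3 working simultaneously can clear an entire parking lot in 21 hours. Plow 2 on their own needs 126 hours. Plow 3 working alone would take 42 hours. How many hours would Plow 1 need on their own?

Combined rate is 1/21 per hour.
Known contribution: 1/126 + 1/42 = (1 + 3)/126 = 4/126 = 2/63 per hour.
So Plow 1's rate is 1/21 − 2/63 = 1/63, meaning 63 hours alone.

63 hours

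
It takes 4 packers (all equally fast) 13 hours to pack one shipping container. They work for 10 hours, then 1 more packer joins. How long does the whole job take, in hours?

One packer does 1/52 of the job per hour.
After 10 hours with 4 packers, 10/13 is done (3/13 left).
With 5 packers the rate is 5/52, so the rest takes 3/13 ÷ 5/52 = 12/5 hours.
Total = 10 + 12/5 = 62/5 hours.

62/5 hours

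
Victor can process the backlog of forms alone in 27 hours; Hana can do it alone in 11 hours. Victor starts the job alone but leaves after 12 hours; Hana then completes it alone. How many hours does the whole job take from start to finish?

163/9 hours

In 12 hours Victor does 12/27 = 4/9 of the job, leaving 5/9.
Hana works at 1/11 per hour, so finishing takes 5/9 ÷ 1/11 = 55/9 hours.
Total time = 12 + 55/9 = 163/9 hours.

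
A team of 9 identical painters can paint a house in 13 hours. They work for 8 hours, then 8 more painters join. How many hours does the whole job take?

181/17 hours

One painter does 1/117 of the job per hour.
After 8 hours with 9 painters, 8/13 is done (5/13 left).
With 17 painters the rate is 17/117, so the rest takes 5/13 ÷ 17/117 = 45/17 hours.
Total = 8 + 45/17 = 181/17 hours.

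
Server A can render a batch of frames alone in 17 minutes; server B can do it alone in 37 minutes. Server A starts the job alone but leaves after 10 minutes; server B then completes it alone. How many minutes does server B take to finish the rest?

In 10 minutes server A does 10/17 of the job, leaving 7/17.
Server B works at 1/37 per minute, so finishing takes 7/17 ÷ 1/37 = 259/17 minutes.

259/17 minutes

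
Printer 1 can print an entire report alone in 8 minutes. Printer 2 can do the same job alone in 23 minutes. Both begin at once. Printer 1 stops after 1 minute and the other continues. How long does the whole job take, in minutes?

In the first 1 minute the combined rate is 31/184, so 31/184 of the job is done, leaving 153/184.
After printer 1 leaves the rate is 1/23 per minute; the remaining 153/184 takes 153/8 minutes.
Total = 1 + 153/8 = 161/8 minutes.

161/8 minutes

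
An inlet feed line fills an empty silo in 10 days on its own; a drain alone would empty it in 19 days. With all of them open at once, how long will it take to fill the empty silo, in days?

Net rate = 1/10 − 1/19 = (19 − 10)/190 = 9/190 per day.
Filling time = 1 ÷ (9/190) = 190/9 days.

190/9 days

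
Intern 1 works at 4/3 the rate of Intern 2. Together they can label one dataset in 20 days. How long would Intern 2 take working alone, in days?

Let Intern 2's rate be r; then Intern 1's rate is (4/3)r, so together (4/3 + 1)r = (7/3)r = 1/20.
Thus r = 3/140 per day.
Intern 2 alone: 140/3 days; Intern 1 alone: 35 days.

140/3 days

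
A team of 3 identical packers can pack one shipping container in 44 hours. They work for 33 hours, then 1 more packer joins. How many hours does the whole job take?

One packer does 1/132 of the job per hour.
After 33 hours with 3 packers, 3/4 is done (1/4 left).
With 4 packers the rate is 4/132 = 1/33, so the rest takes 1/4 ÷ 1/33 = 33/4 hours.
Total = 33 + 33/4 = 165/4 hours.

165/4 hours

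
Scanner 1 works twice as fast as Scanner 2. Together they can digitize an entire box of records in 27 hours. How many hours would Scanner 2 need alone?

Let Scanner 2's rate be r; then Scanner 1's rate is 2r, so together (2 + 1)r = 3r = 1/27.
Thus r = 1/81 per hour.
Scanner 2 alone: 81 hours; Scanner 1 alone: 81/2 hours.

81 hours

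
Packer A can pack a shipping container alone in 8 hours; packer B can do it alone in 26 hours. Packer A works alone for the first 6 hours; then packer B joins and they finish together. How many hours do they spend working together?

26/17 hours

In 6 hours packer A does 6/8 = 3/4 of the job, leaving 1/4.
Packer A and packer B together work at 17/104 per hour, so finishing takes 1/4 ÷ 17/104 = 26/17 hours.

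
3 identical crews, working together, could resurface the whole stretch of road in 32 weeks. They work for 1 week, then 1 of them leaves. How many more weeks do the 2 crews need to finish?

One crew does 1/96 of the job per week.
After 1 week with 3 crews, 1/32 is done (31/32 left).
With 2 crews the rate is 2/96 = 1/48, so the rest takes 31/32 ÷ 1/48 = 93/2 weeks.

93/2 weeks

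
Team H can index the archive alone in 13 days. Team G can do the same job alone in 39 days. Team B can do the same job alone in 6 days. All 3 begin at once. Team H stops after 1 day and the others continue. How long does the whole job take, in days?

24/5 days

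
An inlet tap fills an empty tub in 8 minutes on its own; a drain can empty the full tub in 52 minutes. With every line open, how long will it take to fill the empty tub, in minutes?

104/11 minutes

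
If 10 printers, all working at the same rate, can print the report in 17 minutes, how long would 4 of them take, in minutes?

85/2 minutes

Total work is 10·17 = 170 printer-minutes.
With 4 printers: 170/4 = 85/2 minutes.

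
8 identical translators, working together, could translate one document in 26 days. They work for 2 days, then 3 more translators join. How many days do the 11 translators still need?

One translator does 1/208 of the job per day.
After 2 days with 8 translators, 1/13 is done (12/13 left).
With 11 translators the rate is 11/208, so the rest takes 12/13 ÷ 11/208 = 192/11 days.

192/11 days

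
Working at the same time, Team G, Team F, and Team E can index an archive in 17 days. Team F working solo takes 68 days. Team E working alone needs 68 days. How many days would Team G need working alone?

34 days

Combined rate is 1/17 per day.
Known contribution: 1/68 + 1/68 = (1 + 1)/68 = 2/68 = 1/34 per day.
So Team G's rate is 1/17 − 1/34 = 1/34, meaning 34 days alone.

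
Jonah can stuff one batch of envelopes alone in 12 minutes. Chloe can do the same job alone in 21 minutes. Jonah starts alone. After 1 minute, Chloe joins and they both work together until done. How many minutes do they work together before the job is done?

In the first 1 minute Jonah alone does 1/12 of the job, leaving 11/12.
Once everyone is working, combined rate: 1/12 + 1/21 = (7 + 4)/84 = 11/84 per minute.
Remaining 11/12 at 11/84 per minute takes 7 minutes.

7 minutes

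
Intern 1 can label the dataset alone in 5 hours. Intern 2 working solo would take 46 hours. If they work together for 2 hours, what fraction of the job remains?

Combined rate: 1/5 + 1/46 = (46 + 5)/230 = 51/230 per hour.
In 2 hours they complete 2·51/230 = 51/115 of the job.
So 64/115 remains.

64/115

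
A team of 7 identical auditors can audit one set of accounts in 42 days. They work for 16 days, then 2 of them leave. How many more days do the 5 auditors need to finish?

One auditor does 1/294 of the job per day.
After 16 days with 7 auditors, 8/21 is done (13/21 left).
With 5 auditors the rate is 5/294, so the rest takes 13/21 ÷ 5/294 = 182/5 days.

182/5 days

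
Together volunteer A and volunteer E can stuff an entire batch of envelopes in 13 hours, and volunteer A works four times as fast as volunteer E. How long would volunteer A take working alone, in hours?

65/4 hours

Let volunteer E's rate be r; then volunteer A's rate is 4r, so together (4 + 1)r = 5r = 1/13.
Thus r = 1/65 per hour.
Volunteer E alone: 65 hours; volunteer A alone: 65/4 hours.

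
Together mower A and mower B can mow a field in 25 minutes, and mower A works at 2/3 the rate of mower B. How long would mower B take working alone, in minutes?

Let mower B's rate be r; then mower A's rate is (2/3)r, so together (2/3 + 1)r = (5/3)r = 1/25.
Thus r = 3/125 per minute.
Mower B alone: 125/3 minutes; mower A alone: 125/2 minutes.

125/3 minutes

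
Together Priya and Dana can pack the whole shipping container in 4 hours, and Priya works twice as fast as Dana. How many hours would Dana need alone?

12 hours

Let Dana's rate be r; then Priya's rate is 2r, so together (2 + 1)r = 3r = 1/4.
Thus r = 1/12 per hour.
Dana alone: 12 hours; Priya alone: 6 hours.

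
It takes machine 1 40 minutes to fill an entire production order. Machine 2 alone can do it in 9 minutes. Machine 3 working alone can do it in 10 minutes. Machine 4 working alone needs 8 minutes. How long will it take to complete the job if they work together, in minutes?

36/13 minutes

Combined rate: 1/40 + 1/9 + 1/10 + 1/8 = (9 + 40 + 36 + 45)/360 = 130/360 = 13/36 per minute.
Time = 1 ÷ (13/36) = 36/13 minutes.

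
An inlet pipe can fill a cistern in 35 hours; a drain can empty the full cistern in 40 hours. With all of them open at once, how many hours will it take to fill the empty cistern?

280 hours

Net rate = 1/35 − 1/40 = (8 − 7)/280 = 1/280 per hour.
Filling time = 1 ÷ (1/280) = 280 hours.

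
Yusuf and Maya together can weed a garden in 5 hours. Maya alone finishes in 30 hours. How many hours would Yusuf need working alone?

6 hours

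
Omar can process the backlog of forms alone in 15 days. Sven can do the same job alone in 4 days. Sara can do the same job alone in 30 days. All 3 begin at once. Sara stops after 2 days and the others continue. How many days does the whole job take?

56/19 days

In the first 2 days the combined rate is 7/20, so 7/10 of the job is done, leaving 3/10.
After Sara leaves the rate is 19/60 per day; the remaining 3/10 takes 18/19 days.
Total = 2 + 18/19 = 56/19 days.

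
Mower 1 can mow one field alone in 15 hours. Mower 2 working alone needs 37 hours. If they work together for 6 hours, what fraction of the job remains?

81/185

Combined rate: 1/15 + 1/37 = (37 + 15)/555 = 52/555 per hour.
In 6 hours they complete 6·52/555 = 104/185 of the job.
So 81/185 remains.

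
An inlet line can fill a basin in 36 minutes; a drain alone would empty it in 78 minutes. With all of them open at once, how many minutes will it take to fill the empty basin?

Net rate = 1/36 − 1/78 = (13 − 6)/468 = 7/468 per minute.
Filling time = 1 ÷ (7/468) = 468/7 minutes.

468/7 minutes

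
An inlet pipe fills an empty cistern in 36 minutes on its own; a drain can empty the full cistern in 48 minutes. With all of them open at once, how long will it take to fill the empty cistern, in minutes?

Net rate = 1/36 − 1/48 = (4 − 3)/144 = 1/144 per minute.
Filling time = 1 ÷ (1/144) = 144 minutes.

144 minutes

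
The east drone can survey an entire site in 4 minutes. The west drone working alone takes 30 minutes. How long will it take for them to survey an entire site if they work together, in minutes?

Combined rate: 1/4 + 1/30 = (15 + 2)/60 = 17/60 per minute.
Time = 1 ÷ (17/60) = 60/17 minutes.

60/17 minutes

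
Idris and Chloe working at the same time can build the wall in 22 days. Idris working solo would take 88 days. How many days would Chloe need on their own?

88/3 days

Combined rate is 1/22 per day.
Known contribution: 1/88 per day.
So Chloe's rate is 1/22 − 1/88 = 3/88, meaning 88/3 days alone.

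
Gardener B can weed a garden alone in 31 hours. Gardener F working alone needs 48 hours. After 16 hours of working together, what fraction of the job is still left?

Combined rate: 1/31 + 1/48 = (48 + 31)/1488 = 79/1488 per hour.
In 16 hours they complete 16·79/1488 = 79/93 of the job.
So 14/93 remains.

14/93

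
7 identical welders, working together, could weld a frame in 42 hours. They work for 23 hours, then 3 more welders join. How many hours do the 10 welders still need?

133/10 hours

One welder does 1/294 of the job per hour.
After 23 hours with 7 welders, 23/42 is done (19/42 left).
With 10 welders the rate is 10/294 = 5/147, so the rest takes 19/42 ÷ 5/147 = 133/10 hours.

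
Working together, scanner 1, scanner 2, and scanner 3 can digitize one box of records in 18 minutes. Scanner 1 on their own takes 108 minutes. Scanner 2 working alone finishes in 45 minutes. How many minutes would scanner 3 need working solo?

540/13 minutes

Combined rate is 1/18 per minute.
Known contribution: 1/108 + 1/45 = (5 + 12)/540 = 17/540 per minute.
So scanner 3's rate is 1/18 − 17/540 = 13/540, meaning 540/13 minutes alone.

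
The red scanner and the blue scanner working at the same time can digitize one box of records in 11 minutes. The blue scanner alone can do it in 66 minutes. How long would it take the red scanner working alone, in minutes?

Combined rate is 1/11 per minute.
Known contribution: 1/66 per minute.
So the red scanner's rate is 1/11 − 1/66 = 5/66, meaning 66/5 minutes alone.

66/5 minutes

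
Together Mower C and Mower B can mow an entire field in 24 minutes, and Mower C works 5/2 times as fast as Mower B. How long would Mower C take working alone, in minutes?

Let Mower B's rate be r; then Mower C's rate is (5/2)r, so together (5/2 + 1)r = (7/2)r = 1/24.
Thus r = 1/84 per minute.
Mower B alone: 84 minutes; Mower C alone: 168/5 minutes.

168/5 minutes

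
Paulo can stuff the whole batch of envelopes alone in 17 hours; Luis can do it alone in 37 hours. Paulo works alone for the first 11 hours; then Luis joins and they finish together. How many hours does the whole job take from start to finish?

In 11 hours Paulo does 11/17 of the job, leaving 6/17.
Paulo and Luis together work at 54/629 per hour, so finishing takes 6/17 ÷ 54/629 = 37/9 hours.
Total time = 11 + 37/9 = 136/9 hours.

136/9 hours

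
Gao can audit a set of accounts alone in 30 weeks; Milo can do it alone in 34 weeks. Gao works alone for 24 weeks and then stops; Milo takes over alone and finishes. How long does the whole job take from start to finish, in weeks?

In 24 weeks Gao does 24/30 = 4/5 of the job, leaving 1/5.
Milo works at 1/34 per week, so finishing takes 1/5 ÷ 1/34 = 34/5 weeks.
Total time = 24 + 34/5 = 154/5 weeks.

154/5 weeks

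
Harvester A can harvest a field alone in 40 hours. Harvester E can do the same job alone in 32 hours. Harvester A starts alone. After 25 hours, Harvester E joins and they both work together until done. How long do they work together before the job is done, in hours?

In the first 25 hours Harvester A alone does 25/40 = 5/8 of the job, leaving 3/8.
Once everyone is working, combined rate: 1/40 + 1/32 = (4 + 5)/160 = 9/160 per hour.
Remaining 3/8 at 9/160 per hour takes 20/3 hours.

20/3 hours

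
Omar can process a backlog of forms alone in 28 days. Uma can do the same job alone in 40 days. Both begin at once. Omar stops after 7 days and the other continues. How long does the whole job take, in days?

In the first 7 days the combined rate is 17/280, so 17/40 of the job is done, leaving 23/40.
After Omar leaves the rate is 1/40 per day; the remaining 23/40 takes 23 days.
Total = 7 + 23 = 30 days.

30 days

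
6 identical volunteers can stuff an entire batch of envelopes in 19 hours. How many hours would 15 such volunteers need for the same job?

Total work is 6·19 = 114 volunteer-hours.
With 15 volunteers: 114/15 = 38/5 hours.

38/5 hours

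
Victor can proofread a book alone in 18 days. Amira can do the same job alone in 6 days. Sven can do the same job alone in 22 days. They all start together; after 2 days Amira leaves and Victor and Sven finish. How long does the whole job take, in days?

In the first 2 days the combined rate is 53/198, so 53/99 of the job is done, leaving 46/99.
After Amira leaves the rate is 10/99 per day; the remaining 46/99 takes 23/5 days.
Total = 2 + 23/5 = 33/5 days.

33/5 days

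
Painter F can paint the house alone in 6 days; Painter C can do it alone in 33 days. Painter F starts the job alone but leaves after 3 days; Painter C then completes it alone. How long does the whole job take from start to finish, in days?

39/2 days

In 3 days Painter F does 3/6 = 1/2 of the job, leaving 1/2.
Painter C works at 1/33 per day, so finishing takes 1/2 ÷ 1/33 = 33/2 days.
Total time = 3 + 33/2 = 39/2 days.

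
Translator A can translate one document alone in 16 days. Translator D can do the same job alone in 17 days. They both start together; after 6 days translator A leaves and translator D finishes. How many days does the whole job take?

85/8 days

In the first 6 days the combined rate is 33/272, so 99/136 of the job is done, leaving 37/136.
After translator A leaves the rate is 1/17 per day; the remaining 37/136 takes 37/8 days.
Total = 6 + 37/8 = 85/8 days.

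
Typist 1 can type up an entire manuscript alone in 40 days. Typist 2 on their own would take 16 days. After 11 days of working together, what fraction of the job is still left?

Combined rate: 1/40 + 1/16 = (2 + 5)/80 = 7/80 per day.
In 11 days they complete 11·7/80 = 77/80 of the job.
So 3/80 remains.

3/80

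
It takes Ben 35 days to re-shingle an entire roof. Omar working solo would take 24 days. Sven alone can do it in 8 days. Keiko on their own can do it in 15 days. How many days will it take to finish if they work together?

42/11 days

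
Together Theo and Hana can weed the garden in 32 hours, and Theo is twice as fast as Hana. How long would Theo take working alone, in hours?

48 hours

Let Hana's rate be r; then Theo's rate is 2r, so together (2 + 1)r = 3r = 1/32.
Thus r = 1/96 per hour.
Hana alone: 96 hours; Theo alone: 48 hours.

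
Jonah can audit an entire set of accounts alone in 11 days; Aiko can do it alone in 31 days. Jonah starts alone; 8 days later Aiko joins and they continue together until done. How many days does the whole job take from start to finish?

In 8 days Jonah does 8/11 of the job, leaving 3/11.
Jonah and Aiko together work at 42/341 per day, so finishing takes 3/11 ÷ 42/341 = 31/14 days.
Total time = 8 + 31/14 = 143/14 days.

143/14 days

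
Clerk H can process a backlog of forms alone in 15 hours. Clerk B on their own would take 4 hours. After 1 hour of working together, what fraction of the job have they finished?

Combined rate: 1/15 + 1/4 = (4 + 15)/60 = 19/60 per hour.
In 1 hour they complete 1·19/60 = 19/60 of the job.

19/60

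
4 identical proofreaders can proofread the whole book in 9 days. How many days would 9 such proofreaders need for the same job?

Total work is 4·9 = 36 proofreader-days.
With 9 proofreaders: 36/9 = 4 days.

4 days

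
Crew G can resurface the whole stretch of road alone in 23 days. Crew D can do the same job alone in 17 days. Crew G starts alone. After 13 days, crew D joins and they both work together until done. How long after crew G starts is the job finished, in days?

In the first 13 days crew G alone does 13/23 of the job, leaving 10/23.
Once everyone is working, combined rate: 1/23 + 1/17 = (17 + 23)/391 = 40/391 per day.
Remaining 10/23 at 40/391 per day takes 17/4 days.
Total from the start = 13 + 17/4 = 69/4 days.

69/4 days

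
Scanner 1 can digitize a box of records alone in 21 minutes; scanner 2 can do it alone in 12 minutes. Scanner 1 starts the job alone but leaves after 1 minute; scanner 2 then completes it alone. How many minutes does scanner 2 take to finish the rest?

80/7 minutes

In 1 minute scanner 1 does 1/21 of the job, leaving 20/21.
Scanner 2 works at 1/12 per minute, so finishing takes 20/21 ÷ 1/12 = 80/7 minutes.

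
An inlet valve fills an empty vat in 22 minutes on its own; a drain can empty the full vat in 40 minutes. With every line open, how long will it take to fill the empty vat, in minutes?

Net rate = 1/22 − 1/40 = (20 − 11)/440 = 9/440 per minute.
Filling time = 1 ÷ (9/440) = 440/9 minutes.

440/9 minutes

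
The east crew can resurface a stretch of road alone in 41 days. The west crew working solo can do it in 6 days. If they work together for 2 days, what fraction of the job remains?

Combined rate: 1/41 + 1/6 = (6 + 41)/246 = 47/246 per day.
In 2 days they complete 2·47/246 = 47/123 of the job.
So 76/123 remains.

76/123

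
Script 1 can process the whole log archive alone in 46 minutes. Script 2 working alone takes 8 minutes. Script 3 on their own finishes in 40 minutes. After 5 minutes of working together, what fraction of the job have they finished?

79/92

Combined rate: 1/46 + 1/8 + 1/40 = (20 + 115 + 23)/920 = 158/920 = 79/460 per minute.
In 5 minutes they complete 5·79/460 = 79/92 of the job.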